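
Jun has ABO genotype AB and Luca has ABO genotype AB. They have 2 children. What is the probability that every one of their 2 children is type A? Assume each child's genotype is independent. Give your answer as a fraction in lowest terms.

ABO cross AB × AB → 1/4 A, 1/4 B, 1/2 AB.
So P(type A) = 1/4 per child.
All 2 independent: (1/4)^2 = 1/16.

1/16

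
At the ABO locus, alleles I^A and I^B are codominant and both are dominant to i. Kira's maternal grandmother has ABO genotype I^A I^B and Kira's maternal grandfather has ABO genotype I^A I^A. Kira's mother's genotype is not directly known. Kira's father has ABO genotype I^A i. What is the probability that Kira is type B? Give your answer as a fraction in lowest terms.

Kira's mother's ABO genotype from I^A I^B × I^A I^A: 1/2 I^A I^A, 1/2 I^A I^B.
Crossing each possibility with the father I^A i and summing P(type B): 1/2·0 + 1/2·1/4 = 1/8.

1/8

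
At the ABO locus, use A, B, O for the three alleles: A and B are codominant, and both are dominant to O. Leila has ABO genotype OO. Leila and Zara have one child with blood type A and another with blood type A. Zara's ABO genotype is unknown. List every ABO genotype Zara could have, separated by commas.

AA, AB, AO

For each candidate genotype of Zara, check whether crossing it with OO can produce every observed child phenotype.
  AA → possible child types {A} ✓
  AB → possible child types {A, B} ✓
  AO → possible child types {O, A} ✓
  BB → possible child types {B} ✗
  BO → possible child types {O, B} ✗
  OO → possible child types {O} ✗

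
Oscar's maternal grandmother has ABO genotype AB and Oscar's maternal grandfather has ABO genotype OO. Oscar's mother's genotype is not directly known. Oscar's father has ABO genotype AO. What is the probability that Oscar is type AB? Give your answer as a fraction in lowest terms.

Oscar's mother's ABO genotype from AB × OO: 1/2 AO, 1/2 BO.
Crossing each possibility with the father AO and summing P(type AB): 1/2·0 + 1/2·1/4 = 1/8.

1/8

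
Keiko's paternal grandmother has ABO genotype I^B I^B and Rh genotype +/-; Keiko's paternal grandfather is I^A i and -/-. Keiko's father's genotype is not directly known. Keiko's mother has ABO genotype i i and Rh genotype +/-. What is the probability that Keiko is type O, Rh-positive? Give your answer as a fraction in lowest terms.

5/32

Keiko's father's ABO genotype from I^B I^B × I^A i: 1/2 I^A I^B, 1/2 I^B i.
Crossing each possibility with the mother i i and summing P(type O): 1/2·0 + 1/2·1/2 = 1/4.
Similarly for Rh via the father's Rh distribution: P(Rh+) = 5/8.
Independent loci: 1/4 × 5/8 = 5/32.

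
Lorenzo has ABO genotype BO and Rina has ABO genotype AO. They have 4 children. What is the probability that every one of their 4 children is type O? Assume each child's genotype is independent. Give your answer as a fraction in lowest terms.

ABO cross BO × AO → 1/4 O, 1/4 A, 1/4 B, 1/4 AB.
So P(type O) = 1/4 per child.
All 4 independent: (1/4)^4 = 1/256.

1/256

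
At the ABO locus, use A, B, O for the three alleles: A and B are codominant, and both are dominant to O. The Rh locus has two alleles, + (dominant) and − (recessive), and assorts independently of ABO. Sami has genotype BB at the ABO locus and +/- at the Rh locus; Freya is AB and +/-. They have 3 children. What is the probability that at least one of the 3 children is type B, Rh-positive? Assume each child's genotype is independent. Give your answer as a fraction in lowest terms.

387/512

ABO cross BB × AB → 1/2 B, 1/2 AB.
Rh cross +/- × +/- → 3/4 Rh+, 1/4 Rh-; so P(type B, Rh-positive) = 1/2 × 3/4 = 3/8 per child.
P(none) = (5/8)^3 = 125/512; P(at least one) = 1 − 125/512 = 387/512.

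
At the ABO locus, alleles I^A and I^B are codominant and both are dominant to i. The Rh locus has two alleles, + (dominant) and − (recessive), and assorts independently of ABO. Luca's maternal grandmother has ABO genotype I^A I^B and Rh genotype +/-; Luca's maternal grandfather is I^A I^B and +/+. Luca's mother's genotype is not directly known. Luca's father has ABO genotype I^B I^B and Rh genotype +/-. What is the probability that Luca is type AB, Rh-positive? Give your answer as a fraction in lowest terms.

7/16

Luca's mother's ABO genotype from I^A I^B × I^A I^B: 1/4 I^A I^A, 1/2 I^A I^B, 1/4 I^B I^B.
Crossing each possibility with the father I^B I^B and summing P(type AB): 1/4·1 + 1/2·1/2 + 1/4·0 = 1/2.
Similarly for Rh via the mother's Rh distribution: P(Rh+) = 7/8.
Independent loci: 1/2 × 7/8 = 7/16.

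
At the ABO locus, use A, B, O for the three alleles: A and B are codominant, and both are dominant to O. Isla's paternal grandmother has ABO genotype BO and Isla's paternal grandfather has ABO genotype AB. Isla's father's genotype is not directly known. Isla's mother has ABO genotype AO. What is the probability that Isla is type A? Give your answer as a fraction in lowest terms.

3/8

Isla's father's ABO genotype from BO × AB: 1/4 AB, 1/4 AO, 1/4 BB, 1/4 BO.
Crossing each possibility with the mother AO and summing P(type A): 1/4·1/2 + 1/4·3/4 + 1/4·0 + 1/4·1/4 = 3/8.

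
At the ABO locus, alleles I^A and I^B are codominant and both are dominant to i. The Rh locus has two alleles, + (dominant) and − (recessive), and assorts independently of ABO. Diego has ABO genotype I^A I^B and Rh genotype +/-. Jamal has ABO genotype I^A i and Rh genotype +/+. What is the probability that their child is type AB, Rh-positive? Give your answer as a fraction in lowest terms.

1/4

ABO cross I^A I^B × I^A i → offspring phenotypes: 1/2 A, 1/4 B, 1/4 AB.
Rh cross +/- × +/+ → 1 Rh+.
Independent loci: P(type AB, Rh-positive) = 1/4 × 1 = 1/4.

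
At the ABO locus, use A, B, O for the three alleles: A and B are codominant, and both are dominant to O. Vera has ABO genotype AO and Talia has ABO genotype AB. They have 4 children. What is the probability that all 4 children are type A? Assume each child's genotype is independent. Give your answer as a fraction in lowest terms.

ABO cross AO × AB → 1/2 A, 1/4 B, 1/4 AB.
So P(type A) = 1/2 per child.
All 4 independent: (1/2)^4 = 1/16.

1/16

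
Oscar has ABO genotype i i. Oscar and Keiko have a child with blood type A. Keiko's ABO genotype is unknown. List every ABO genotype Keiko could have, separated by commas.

I^A I^A, I^A I^B, I^A i

For each candidate genotype of Keiko, check whether crossing it with i i can produce every observed child phenotype.
  I^A I^A → possible child types {A} ✓
  I^A I^B → possible child types {A, B} ✓
  I^A i → possible child types {O, A} ✓
  I^B I^B → possible child types {B} ✗
  I^B i → possible child types {O, B} ✗
  i i → possible child types {O} ✗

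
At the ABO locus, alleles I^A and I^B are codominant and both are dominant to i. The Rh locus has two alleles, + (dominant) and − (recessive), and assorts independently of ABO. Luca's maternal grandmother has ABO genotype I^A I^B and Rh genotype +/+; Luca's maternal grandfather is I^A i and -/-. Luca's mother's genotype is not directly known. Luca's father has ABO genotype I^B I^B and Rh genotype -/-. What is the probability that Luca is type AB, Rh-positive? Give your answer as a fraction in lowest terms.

1/4

Luca's mother's ABO genotype from I^A I^B × I^A i: 1/4 I^A I^A, 1/4 I^A I^B, 1/4 I^A i, 1/4 I^B i.
Crossing each possibility with the father I^B I^B and summing P(type AB): 1/4·1 + 1/4·1/2 + 1/4·1/2 + 1/4·0 = 1/2.
Similarly for Rh via the mother's Rh distribution: P(Rh+) = 1/2.
Independent loci: 1/2 × 1/2 = 1/4.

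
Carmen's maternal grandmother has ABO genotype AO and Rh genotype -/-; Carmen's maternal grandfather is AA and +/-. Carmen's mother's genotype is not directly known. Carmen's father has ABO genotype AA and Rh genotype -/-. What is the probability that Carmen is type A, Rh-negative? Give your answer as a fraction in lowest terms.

Carmen's mother's ABO genotype from AO × AA: 1/2 AA, 1/2 AO.
Crossing each possibility with the father AA and summing P(type A): 1/2·1 + 1/2·1 = 1.
Similarly for Rh via the mother's Rh distribution: P(Rh-) = 3/4.
Independent loci: 1 × 3/4 = 3/4.

3/4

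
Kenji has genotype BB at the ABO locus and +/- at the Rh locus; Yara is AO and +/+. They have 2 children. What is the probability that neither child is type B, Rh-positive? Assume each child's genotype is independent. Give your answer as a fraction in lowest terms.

ABO cross BB × AO → 1/2 B, 1/2 AB.
Rh cross +/- × +/+ → 1 Rh+; so P(type B, Rh-positive) = 1/2 × 1 = 1/2 per child.
P(not type B, Rh-positive) = 1/2 for one child; (1/2)^2 = 1/4.

1/4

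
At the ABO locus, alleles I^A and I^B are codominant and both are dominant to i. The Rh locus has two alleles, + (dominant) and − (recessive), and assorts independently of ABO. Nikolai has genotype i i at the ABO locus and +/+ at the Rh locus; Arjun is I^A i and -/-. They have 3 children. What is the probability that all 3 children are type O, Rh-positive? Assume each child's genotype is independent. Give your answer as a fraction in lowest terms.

ABO cross i i × I^A i → 1/2 O, 1/2 A.
Rh cross +/+ × -/- → 1 Rh+; so P(type O, Rh-positive) = 1/2 × 1 = 1/2 per child.
All 3 independent: (1/2)^3 = 1/8.

1/8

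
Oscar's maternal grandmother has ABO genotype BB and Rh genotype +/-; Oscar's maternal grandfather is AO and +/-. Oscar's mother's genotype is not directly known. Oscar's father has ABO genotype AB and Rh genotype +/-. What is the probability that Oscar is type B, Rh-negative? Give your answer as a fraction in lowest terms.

Oscar's mother's ABO genotype from BB × AO: 1/2 AB, 1/2 BO.
Crossing each possibility with the father AB and summing P(type B): 1/2·1/4 + 1/2·1/2 = 3/8.
Similarly for Rh via the mother's Rh distribution: P(Rh-) = 1/4.
Independent loci: 3/8 × 1/4 = 3/32.

3/32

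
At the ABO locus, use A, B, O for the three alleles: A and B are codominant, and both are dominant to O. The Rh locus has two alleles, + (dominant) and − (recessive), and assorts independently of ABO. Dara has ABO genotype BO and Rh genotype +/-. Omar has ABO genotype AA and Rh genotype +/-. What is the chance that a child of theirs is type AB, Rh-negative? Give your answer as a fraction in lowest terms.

ABO cross BO × AA → offspring phenotypes: 1/2 A, 1/2 AB.
Rh cross +/- × +/- → 3/4 Rh+, 1/4 Rh-.
Independent loci: P(type AB, Rh-negative) = 1/2 × 1/4 = 1/8.

1/8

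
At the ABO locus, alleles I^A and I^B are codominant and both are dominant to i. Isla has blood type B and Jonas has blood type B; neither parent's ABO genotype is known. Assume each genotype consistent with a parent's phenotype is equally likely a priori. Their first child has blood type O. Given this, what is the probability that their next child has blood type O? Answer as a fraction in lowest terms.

Possible genotypes: Isla ∈ {I^B I^B, I^B i}; Jonas ∈ {I^B I^B, I^B i}.
Weight each parental genotype pair by prior × P(type-O child):
  I^B i × I^B i: posterior weight 1; P(next child type O) = 1/4.
Weighted sum = 1/4.

1/4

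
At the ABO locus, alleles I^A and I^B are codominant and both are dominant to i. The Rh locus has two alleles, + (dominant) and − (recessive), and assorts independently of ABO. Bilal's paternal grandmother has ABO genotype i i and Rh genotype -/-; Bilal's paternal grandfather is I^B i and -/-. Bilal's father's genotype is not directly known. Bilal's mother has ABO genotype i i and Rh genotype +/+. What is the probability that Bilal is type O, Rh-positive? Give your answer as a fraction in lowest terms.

Bilal's father's ABO genotype from i i × I^B i: 1/2 I^B i, 1/2 i i.
Crossing each possibility with the mother i i and summing P(type O): 1/2·1/2 + 1/2·1 = 3/4.
Similarly for Rh via the father's Rh distribution: P(Rh+) = 1.
Independent loci: 3/4 × 1 = 3/4.

3/4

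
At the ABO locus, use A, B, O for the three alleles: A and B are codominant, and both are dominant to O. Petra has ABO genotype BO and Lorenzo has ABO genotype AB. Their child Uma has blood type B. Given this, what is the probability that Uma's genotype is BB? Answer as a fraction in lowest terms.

1/2

Cross BO × AB → 1/4 AB, 1/4 AO, 1/4 BB, 1/4 BO.
Type-B genotypes among offspring: BB (1/4), BO (1/4); total 1/2.
P(BB | type B) = (1/4) / (1/2) = 1/2.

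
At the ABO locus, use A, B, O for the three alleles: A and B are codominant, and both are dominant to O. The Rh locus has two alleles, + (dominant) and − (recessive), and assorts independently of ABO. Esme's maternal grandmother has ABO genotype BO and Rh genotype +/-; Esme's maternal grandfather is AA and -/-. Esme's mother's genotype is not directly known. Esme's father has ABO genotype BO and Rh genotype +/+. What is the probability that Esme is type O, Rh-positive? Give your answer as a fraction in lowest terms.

Esme's mother's ABO genotype from BO × AA: 1/2 AB, 1/2 AO.
Crossing each possibility with the father BO and summing P(type O): 1/2·0 + 1/2·1/4 = 1/8.
Similarly for Rh via the mother's Rh distribution: P(Rh+) = 1.
Independent loci: 1/8 × 1 = 1/8.

1/8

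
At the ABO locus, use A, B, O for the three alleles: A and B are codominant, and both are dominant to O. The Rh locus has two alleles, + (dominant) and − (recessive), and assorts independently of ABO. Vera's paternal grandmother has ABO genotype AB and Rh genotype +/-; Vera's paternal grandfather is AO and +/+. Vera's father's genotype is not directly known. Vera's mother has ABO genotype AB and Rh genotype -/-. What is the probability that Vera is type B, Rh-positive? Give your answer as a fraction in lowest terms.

Vera's father's ABO genotype from AB × AO: 1/4 AA, 1/4 AB, 1/4 AO, 1/4 BO.
Crossing each possibility with the mother AB and summing P(type B): 1/4·0 + 1/4·1/4 + 1/4·1/4 + 1/4·1/2 = 1/4.
Similarly for Rh via the father's Rh distribution: P(Rh+) = 3/4.
Independent loci: 1/4 × 3/4 = 3/16.

3/16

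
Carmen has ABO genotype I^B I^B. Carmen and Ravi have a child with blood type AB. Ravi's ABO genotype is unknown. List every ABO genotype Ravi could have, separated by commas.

I^A I^A, I^A I^B, I^A i

For each candidate genotype of Ravi, check whether crossing it with I^B I^B can produce every observed child phenotype.
  I^A I^A → possible child types {AB} ✓
  I^A I^B → possible child types {B, AB} ✓
  I^A i → possible child types {B, AB} ✓
  I^B I^B → possible child types {B} ✗
  I^B i → possible child types {B} ✗
  i i → possible child types {B} ✗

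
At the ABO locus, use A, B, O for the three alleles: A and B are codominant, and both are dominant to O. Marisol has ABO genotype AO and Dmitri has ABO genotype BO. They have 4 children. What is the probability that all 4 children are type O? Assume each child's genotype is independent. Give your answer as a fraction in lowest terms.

ABO cross AO × BO → 1/4 O, 1/4 A, 1/4 B, 1/4 AB.
So P(type O) = 1/4 per child.
All 4 independent: (1/4)^4 = 1/256.

1/256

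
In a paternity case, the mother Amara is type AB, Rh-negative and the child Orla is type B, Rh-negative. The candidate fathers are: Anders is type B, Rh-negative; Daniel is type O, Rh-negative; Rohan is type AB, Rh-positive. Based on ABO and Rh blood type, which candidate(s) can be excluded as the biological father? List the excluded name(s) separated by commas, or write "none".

A candidate is excluded only if no genotype consistent with his phenotype could produce a type B, Rh-negative child with a type AB, Rh-negative mother.
Every candidate has at least one consistent genotype combination, so none can be excluded.

none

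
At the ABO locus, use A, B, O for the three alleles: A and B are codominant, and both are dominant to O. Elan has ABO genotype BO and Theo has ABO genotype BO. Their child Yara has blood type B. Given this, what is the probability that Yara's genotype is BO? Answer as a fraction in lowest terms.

2/3

Cross BO × BO → 1/4 BB, 1/2 BO, 1/4 OO.
Type-B genotypes among offspring: BB (1/4), BO (1/2); total 3/4.
P(BO | type B) = (1/2) / (3/4) = 2/3.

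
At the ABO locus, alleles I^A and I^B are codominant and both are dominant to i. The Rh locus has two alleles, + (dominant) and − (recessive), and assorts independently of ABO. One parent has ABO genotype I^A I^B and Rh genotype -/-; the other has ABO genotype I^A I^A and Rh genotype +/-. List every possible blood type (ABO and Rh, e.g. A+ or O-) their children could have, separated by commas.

Gametes from I^A I^B × I^A I^A give offspring ABO genotypes I^A I^A, I^A I^B, i.e. phenotypes A, AB.
Rh cross -/- × +/- → phenotypes Rh+, Rh-.
Combining independently: A+, A-, AB+, AB-.

A+, A-, AB+, AB-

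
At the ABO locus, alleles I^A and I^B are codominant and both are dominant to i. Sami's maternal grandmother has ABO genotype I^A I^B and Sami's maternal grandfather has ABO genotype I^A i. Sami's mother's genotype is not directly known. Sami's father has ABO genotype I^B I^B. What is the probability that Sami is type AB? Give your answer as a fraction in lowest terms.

Sami's mother's ABO genotype from I^A I^B × I^A i: 1/4 I^A I^A, 1/4 I^A I^B, 1/4 I^A i, 1/4 I^B i.
Crossing each possibility with the father I^B I^B and summing P(type AB): 1/4·1 + 1/4·1/2 + 1/4·1/2 + 1/4·0 = 1/2.

1/2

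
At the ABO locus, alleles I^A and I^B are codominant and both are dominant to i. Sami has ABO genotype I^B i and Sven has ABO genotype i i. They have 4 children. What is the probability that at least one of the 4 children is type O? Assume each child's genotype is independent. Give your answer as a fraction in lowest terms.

15/16

ABO cross I^B i × i i → 1/2 O, 1/2 B.
So P(type O) = 1/2 per child.
P(none) = (1/2)^4 = 1/16; P(at least one) = 1 − 1/16 = 15/16.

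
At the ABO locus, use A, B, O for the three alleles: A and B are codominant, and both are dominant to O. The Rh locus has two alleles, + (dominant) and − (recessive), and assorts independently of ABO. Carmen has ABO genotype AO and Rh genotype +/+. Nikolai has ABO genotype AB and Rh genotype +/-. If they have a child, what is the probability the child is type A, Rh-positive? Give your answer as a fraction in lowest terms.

ABO cross AO × AB → offspring phenotypes: 1/2 A, 1/4 B, 1/4 AB.
Rh cross +/+ × +/- → 1 Rh+.
Independent loci: P(type A, Rh-positive) = 1/2 × 1 = 1/2.

1/2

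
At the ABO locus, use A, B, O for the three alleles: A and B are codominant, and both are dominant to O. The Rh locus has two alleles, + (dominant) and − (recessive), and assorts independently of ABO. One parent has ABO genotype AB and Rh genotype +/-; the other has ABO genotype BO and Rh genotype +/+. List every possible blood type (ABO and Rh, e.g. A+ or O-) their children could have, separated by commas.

A+, B+, AB+

Gametes from AB × BO give offspring ABO genotypes AB, AO, BB, BO, i.e. phenotypes A, B, AB.
Rh cross +/- × +/+ → phenotypes Rh+.
Combining independently: A+, B+, AB+.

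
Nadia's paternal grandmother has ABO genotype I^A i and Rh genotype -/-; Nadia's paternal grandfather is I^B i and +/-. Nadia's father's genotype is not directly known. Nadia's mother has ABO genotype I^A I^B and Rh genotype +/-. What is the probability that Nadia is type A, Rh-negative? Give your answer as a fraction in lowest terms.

9/64

Nadia's father's ABO genotype from I^A i × I^B i: 1/4 I^A I^B, 1/4 I^A i, 1/4 I^B i, 1/4 i i.
Crossing each possibility with the mother I^A I^B and summing P(type A): 1/4·1/4 + 1/4·1/2 + 1/4·1/4 + 1/4·1/2 = 3/8.
Similarly for Rh via the father's Rh distribution: P(Rh-) = 3/8.
Independent loci: 3/8 × 3/8 = 9/64.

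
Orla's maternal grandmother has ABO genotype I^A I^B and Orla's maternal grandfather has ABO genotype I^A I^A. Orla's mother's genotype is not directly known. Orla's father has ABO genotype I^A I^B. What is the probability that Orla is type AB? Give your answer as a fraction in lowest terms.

1/2

Orla's mother's ABO genotype from I^A I^B × I^A I^A: 1/2 I^A I^A, 1/2 I^A I^B.
Crossing each possibility with the father I^A I^B and summing P(type AB): 1/2·1/2 + 1/2·1/2 = 1/2.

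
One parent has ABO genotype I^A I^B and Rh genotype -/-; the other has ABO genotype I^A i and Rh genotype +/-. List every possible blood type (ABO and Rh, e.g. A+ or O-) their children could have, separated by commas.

Gametes from I^A I^B × I^A i give offspring ABO genotypes I^A I^A, I^A I^B, I^A i, I^B i, i.e. phenotypes A, B, AB.
Rh cross -/- × +/- → phenotypes Rh+, Rh-.
Combining independently: A+, A-, B+, B-, AB+, AB-.

A+, A-, B+, B-, AB+, AB-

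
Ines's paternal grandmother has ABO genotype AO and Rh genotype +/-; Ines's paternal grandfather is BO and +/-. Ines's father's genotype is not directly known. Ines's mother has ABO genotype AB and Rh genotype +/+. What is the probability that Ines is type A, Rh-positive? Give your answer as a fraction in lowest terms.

3/8

Ines's father's ABO genotype from AO × BO: 1/4 AB, 1/4 AO, 1/4 BO, 1/4 OO.
Crossing each possibility with the mother AB and summing P(type A): 1/4·1/4 + 1/4·1/2 + 1/4·1/4 + 1/4·1/2 = 3/8.
Similarly for Rh via the father's Rh distribution: P(Rh+) = 1.
Independent loci: 3/8 × 1 = 3/8.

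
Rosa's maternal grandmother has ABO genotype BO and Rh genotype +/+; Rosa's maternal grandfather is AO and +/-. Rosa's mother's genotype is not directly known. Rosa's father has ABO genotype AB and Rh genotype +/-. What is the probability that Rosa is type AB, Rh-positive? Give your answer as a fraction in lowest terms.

7/32

Rosa's mother's ABO genotype from BO × AO: 1/4 AB, 1/4 AO, 1/4 BO, 1/4 OO.
Crossing each possibility with the father AB and summing P(type AB): 1/4·1/2 + 1/4·1/4 + 1/4·1/4 + 1/4·0 = 1/4.
Similarly for Rh via the mother's Rh distribution: P(Rh+) = 7/8.
Independent loci: 1/4 × 7/8 = 7/32.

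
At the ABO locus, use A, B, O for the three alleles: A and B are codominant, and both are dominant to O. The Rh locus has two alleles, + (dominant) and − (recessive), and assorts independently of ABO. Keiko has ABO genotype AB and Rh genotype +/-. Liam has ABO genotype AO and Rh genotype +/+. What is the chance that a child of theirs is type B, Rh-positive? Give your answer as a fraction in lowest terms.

ABO cross AB × AO → offspring phenotypes: 1/2 A, 1/4 B, 1/4 AB.
Rh cross +/- × +/+ → 1 Rh+.
Independent loci: P(type B, Rh-positive) = 1/4 × 1 = 1/4.

1/4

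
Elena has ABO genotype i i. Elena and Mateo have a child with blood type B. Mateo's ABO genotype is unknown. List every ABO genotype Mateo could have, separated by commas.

I^A I^B, I^B I^B, I^B i

For each candidate genotype of Mateo, check whether crossing it with i i can produce every observed child phenotype.
  I^A I^A → possible child types {A} ✗
  I^A I^B → possible child types {A, B} ✓
  I^A i → possible child types {O, A} ✗
  I^B I^B → possible child types {B} ✓
  I^B i → possible child types {O, B} ✓
  i i → possible child types {O} ✗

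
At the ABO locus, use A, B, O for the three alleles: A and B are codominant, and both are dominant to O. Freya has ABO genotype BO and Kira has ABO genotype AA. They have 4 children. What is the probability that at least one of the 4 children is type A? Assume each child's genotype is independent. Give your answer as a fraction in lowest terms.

15/16

ABO cross BO × AA → 1/2 A, 1/2 AB.
So P(type A) = 1/2 per child.
P(none) = (1/2)^4 = 1/16; P(at least one) = 1 − 1/16 = 15/16.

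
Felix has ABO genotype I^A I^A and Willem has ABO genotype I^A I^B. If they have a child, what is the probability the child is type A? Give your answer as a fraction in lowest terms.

1/2

ABO cross I^A I^A × I^A I^B → offspring phenotypes: 1/2 A, 1/2 AB.
So P(type A) = 1/2.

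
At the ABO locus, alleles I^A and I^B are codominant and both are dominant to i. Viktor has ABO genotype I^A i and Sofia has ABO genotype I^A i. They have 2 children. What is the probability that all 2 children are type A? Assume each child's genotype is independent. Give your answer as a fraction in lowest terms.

ABO cross I^A i × I^A i → 1/4 O, 3/4 A.
So P(type A) = 3/4 per child.
All 2 independent: (3/4)^2 = 9/16.

9/16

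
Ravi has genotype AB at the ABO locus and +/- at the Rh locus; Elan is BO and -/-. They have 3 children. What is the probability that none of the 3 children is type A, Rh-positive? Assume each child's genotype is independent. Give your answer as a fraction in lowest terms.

ABO cross AB × BO → 1/4 A, 1/2 B, 1/4 AB.
Rh cross +/- × -/- → 1/2 Rh+, 1/2 Rh-; so P(type A, Rh-positive) = 1/4 × 1/2 = 1/8 per child.
P(not type A, Rh-positive) = 7/8 for one child; (7/8)^3 = 343/512.

343/512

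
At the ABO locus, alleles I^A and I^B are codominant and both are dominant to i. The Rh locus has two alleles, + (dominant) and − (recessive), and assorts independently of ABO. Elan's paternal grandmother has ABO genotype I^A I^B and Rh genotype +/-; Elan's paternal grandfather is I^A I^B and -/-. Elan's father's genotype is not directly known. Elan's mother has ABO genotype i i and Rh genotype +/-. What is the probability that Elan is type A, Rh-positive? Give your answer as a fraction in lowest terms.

5/16

Elan's father's ABO genotype from I^A I^B × I^A I^B: 1/4 I^A I^A, 1/2 I^A I^B, 1/4 I^B I^B.
Crossing each possibility with the mother i i and summing P(type A): 1/4·1 + 1/2·1/2 + 1/4·0 = 1/2.
Similarly for Rh via the father's Rh distribution: P(Rh+) = 5/8.
Independent loci: 1/2 × 5/8 = 5/16.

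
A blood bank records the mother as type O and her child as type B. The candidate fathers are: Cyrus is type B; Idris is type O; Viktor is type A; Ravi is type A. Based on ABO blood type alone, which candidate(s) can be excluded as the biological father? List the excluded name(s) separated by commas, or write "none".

A candidate is excluded only if no genotype consistent with his phenotype could produce a type B child with a type O mother.
Idris (type O): no genotype consistent with that phenotype can produce a type-B child with a type-O mother.
Viktor (type A): no genotype consistent with that phenotype can produce a type-B child with a type-O mother.
Ravi (type A): no genotype consistent with that phenotype can produce a type-B child with a type-O mother.

Idris, Viktor, Ravi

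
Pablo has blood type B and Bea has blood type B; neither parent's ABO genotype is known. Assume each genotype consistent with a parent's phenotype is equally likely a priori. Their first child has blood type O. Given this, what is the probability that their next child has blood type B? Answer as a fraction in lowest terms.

3/4

Possible genotypes: Pablo ∈ {I^B I^B, I^B i}; Bea ∈ {I^B I^B, I^B i}.
Weight each parental genotype pair by prior × P(type-O child):
  I^B i × I^B i: posterior weight 1; P(next child type B) = 3/4.
Weighted sum = 3/4.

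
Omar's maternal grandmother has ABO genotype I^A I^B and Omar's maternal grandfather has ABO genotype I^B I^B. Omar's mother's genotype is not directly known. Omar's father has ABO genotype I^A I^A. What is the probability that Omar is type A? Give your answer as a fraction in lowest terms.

1/4

Omar's mother's ABO genotype from I^A I^B × I^B I^B: 1/2 I^A I^B, 1/2 I^B I^B.
Crossing each possibility with the father I^A I^A and summing P(type A): 1/2·1/2 + 1/2·0 = 1/4.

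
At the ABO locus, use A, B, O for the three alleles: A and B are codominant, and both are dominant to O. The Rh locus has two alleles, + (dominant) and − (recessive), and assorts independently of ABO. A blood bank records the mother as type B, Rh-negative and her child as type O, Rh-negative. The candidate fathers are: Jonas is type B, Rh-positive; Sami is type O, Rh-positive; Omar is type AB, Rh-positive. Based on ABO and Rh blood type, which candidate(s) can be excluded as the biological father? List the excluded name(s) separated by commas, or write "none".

A candidate is excluded only if no genotype consistent with his phenotype could produce a type O, Rh-negative child with a type B, Rh-negative mother.
Omar (type AB, Rh+): no genotype consistent with that phenotype can produce a type-O Rh- child with a type-B mother.

Omar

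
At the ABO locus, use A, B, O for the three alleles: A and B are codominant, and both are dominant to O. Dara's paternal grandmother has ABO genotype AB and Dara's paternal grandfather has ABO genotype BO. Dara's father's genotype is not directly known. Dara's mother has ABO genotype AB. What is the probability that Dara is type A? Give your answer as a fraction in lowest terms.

Dara's father's ABO genotype from AB × BO: 1/4 AB, 1/4 AO, 1/4 BB, 1/4 BO.
Crossing each possibility with the mother AB and summing P(type A): 1/4·1/4 + 1/4·1/2 + 1/4·0 + 1/4·1/4 = 1/4.

1/4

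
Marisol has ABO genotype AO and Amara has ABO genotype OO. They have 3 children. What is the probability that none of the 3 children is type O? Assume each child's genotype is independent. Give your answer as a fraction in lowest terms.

ABO cross AO × OO → 1/2 O, 1/2 A.
So P(type O) = 1/2 per child.
P(not type O) = 1/2 for one child; (1/2)^3 = 1/8.

1/8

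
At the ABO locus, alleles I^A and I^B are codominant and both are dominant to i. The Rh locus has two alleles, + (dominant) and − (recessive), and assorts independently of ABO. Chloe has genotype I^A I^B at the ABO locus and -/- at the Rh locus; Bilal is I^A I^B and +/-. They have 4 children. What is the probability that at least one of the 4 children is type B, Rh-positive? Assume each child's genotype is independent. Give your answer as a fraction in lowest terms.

ABO cross I^A I^B × I^A I^B → 1/4 A, 1/4 B, 1/2 AB.
Rh cross -/- × +/- → 1/2 Rh+, 1/2 Rh-; so P(type B, Rh-positive) = 1/4 × 1/2 = 1/8 per child.
P(none) = (7/8)^4 = 2401/4096; P(at least one) = 1 − 2401/4096 = 1695/4096.

1695/4096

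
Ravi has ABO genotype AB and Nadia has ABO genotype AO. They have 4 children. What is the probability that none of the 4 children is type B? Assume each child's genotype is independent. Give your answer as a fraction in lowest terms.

81/256

ABO cross AB × AO → 1/2 A, 1/4 B, 1/4 AB.
So P(type B) = 1/4 per child.
P(not type B) = 3/4 for one child; (3/4)^4 = 81/256.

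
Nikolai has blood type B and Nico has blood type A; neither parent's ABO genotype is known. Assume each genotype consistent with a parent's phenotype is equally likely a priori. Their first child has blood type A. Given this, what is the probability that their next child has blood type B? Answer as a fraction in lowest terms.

Possible genotypes: Nikolai ∈ {BB, BO}; Nico ∈ {AA, AO}.
Weight each parental genotype pair by prior × P(type-A child):
  BO × AA: posterior weight 2/3; P(next child type B) = 0.
  BO × AO: posterior weight 1/3; P(next child type B) = 1/4.
Weighted sum = 1/12.

1/12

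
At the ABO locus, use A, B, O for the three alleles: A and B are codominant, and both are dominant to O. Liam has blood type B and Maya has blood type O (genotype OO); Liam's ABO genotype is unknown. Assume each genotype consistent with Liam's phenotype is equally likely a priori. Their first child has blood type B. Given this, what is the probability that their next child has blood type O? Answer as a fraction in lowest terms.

1/6

Possible genotypes: Liam ∈ {BB, BO}; Maya ∈ {OO}.
Weight each parental genotype pair by prior × P(type-B child):
  BB × OO: posterior weight 2/3; P(next child type O) = 0.
  BO × OO: posterior weight 1/3; P(next child type O) = 1/2.
Weighted sum = 1/6.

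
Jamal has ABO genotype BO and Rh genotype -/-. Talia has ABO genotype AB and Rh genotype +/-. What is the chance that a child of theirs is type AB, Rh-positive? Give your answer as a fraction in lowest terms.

ABO cross BO × AB → offspring phenotypes: 1/4 A, 1/2 B, 1/4 AB.
Rh cross -/- × +/- → 1/2 Rh+, 1/2 Rh-.
Independent loci: P(type AB, Rh-positive) = 1/4 × 1/2 = 1/8.

1/8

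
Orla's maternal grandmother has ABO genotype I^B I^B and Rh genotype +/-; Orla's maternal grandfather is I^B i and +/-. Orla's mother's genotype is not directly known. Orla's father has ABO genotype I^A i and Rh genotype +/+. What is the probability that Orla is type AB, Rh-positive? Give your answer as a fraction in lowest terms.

3/8

Orla's mother's ABO genotype from I^B I^B × I^B i: 1/2 I^B I^B, 1/2 I^B i.
Crossing each possibility with the father I^A i and summing P(type AB): 1/2·1/2 + 1/2·1/4 = 3/8.
Similarly for Rh via the mother's Rh distribution: P(Rh+) = 1.
Independent loci: 3/8 × 1 = 3/8.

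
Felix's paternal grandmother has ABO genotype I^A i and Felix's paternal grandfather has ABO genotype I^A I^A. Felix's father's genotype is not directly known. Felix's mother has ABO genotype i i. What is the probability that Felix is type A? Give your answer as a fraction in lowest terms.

3/4

Felix's father's ABO genotype from I^A i × I^A I^A: 1/2 I^A I^A, 1/2 I^A i.
Crossing each possibility with the mother i i and summing P(type A): 1/2·1 + 1/2·1/2 = 3/4.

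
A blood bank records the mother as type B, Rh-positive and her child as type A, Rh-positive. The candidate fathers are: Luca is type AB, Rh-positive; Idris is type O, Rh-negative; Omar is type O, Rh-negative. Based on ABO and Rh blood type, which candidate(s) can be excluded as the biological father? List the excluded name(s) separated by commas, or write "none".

A candidate is excluded only if no genotype consistent with his phenotype could produce a type A, Rh-positive child with a type B, Rh-positive mother.
Idris (type O, Rh-): no genotype consistent with that phenotype can produce a type-A Rh+ child with a type-B mother.
Omar (type O, Rh-): no genotype consistent with that phenotype can produce a type-A Rh+ child with a type-B mother.

Idris, Omar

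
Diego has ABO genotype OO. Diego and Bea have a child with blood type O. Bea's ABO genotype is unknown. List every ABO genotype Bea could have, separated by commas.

AO, BO, OO

For each candidate genotype of Bea, check whether crossing it with OO can produce every observed child phenotype.
  AA → possible child types {A} ✗
  AB → possible child types {A, B} ✗
  AO → possible child types {O, A} ✓
  BB → possible child types {B} ✗
  BO → possible child types {O, B} ✓
  OO → possible child types {O} ✓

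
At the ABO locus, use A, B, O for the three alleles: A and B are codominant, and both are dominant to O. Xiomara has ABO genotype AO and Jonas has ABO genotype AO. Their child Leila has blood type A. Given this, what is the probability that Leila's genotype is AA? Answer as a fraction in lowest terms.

Cross AO × AO → 1/4 AA, 1/2 AO, 1/4 OO.
Type-A genotypes among offspring: AA (1/4), AO (1/2); total 3/4.
P(AA | type A) = (1/4) / (3/4) = 1/3.

1/3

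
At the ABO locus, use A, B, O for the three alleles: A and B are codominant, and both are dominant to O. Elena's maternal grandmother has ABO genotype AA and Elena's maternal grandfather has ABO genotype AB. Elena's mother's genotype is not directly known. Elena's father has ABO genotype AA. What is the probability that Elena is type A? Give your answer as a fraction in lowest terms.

Elena's mother's ABO genotype from AA × AB: 1/2 AA, 1/2 AB.
Crossing each possibility with the father AA and summing P(type A): 1/2·1 + 1/2·1/2 = 3/4.

3/4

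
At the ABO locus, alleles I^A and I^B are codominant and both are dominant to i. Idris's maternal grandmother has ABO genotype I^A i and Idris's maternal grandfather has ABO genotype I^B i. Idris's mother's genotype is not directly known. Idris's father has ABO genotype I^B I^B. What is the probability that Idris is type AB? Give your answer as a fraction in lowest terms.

1/4

Idris's mother's ABO genotype from I^A i × I^B i: 1/4 I^A I^B, 1/4 I^A i, 1/4 I^B i, 1/4 i i.
Crossing each possibility with the father I^B I^B and summing P(type AB): 1/4·1/2 + 1/4·1/2 + 1/4·0 + 1/4·0 = 1/4.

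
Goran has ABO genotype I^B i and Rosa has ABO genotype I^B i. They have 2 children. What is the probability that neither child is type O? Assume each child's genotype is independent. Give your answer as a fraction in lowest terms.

ABO cross I^B i × I^B i → 1/4 O, 3/4 B.
So P(type O) = 1/4 per child.
P(not type O) = 3/4 for one child; (3/4)^2 = 9/16.

9/16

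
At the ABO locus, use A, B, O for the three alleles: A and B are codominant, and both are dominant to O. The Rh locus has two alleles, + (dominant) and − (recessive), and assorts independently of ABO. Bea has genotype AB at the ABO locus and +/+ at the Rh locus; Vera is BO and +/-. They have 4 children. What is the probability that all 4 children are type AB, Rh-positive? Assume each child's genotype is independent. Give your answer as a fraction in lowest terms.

ABO cross AB × BO → 1/4 A, 1/2 B, 1/4 AB.
Rh cross +/+ × +/- → 1 Rh+; so P(type AB, Rh-positive) = 1/4 × 1 = 1/4 per child.
All 4 independent: (1/4)^4 = 1/256.

1/256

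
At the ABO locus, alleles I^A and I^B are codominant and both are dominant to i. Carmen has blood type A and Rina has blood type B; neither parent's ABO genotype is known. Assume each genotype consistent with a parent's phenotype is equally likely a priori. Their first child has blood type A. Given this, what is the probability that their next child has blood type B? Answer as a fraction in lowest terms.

1/12

Possible genotypes: Carmen ∈ {I^A I^A, I^A i}; Rina ∈ {I^B I^B, I^B i}.
Weight each parental genotype pair by prior × P(type-A child):
  I^A I^A × I^B i: posterior weight 2/3; P(next child type B) = 0.
  I^A i × I^B i: posterior weight 1/3; P(next child type B) = 1/4.
Weighted sum = 1/12.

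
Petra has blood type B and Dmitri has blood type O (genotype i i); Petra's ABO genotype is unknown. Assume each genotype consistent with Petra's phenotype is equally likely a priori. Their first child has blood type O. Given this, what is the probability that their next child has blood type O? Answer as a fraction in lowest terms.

Possible genotypes: Petra ∈ {I^B I^B, I^B i}; Dmitri ∈ {i i}.
Weight each parental genotype pair by prior × P(type-O child):
  I^B i × i i: posterior weight 1; P(next child type O) = 1/2.
Weighted sum = 1/2.

1/2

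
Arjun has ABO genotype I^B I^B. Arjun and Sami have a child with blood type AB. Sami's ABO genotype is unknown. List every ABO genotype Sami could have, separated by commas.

For each candidate genotype of Sami, check whether crossing it with I^B I^B can produce every observed child phenotype.
  I^A I^A → possible child types {AB} ✓
  I^A I^B → possible child types {B, AB} ✓
  I^A i → possible child types {B, AB} ✓
  I^B I^B → possible child types {B} ✗
  I^B i → possible child types {B} ✗
  i i → possible child types {B} ✗

I^A I^A, I^A I^B, I^A i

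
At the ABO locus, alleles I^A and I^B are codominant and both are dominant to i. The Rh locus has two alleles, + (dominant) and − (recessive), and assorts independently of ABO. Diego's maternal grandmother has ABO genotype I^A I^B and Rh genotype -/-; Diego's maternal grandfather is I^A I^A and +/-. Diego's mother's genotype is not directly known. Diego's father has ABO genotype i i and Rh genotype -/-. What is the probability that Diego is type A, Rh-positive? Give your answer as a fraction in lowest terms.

3/16

Diego's mother's ABO genotype from I^A I^B × I^A I^A: 1/2 I^A I^A, 1/2 I^A I^B.
Crossing each possibility with the father i i and summing P(type A): 1/2·1 + 1/2·1/2 = 3/4.
Similarly for Rh via the mother's Rh distribution: P(Rh+) = 1/4.
Independent loci: 3/4 × 1/4 = 3/16.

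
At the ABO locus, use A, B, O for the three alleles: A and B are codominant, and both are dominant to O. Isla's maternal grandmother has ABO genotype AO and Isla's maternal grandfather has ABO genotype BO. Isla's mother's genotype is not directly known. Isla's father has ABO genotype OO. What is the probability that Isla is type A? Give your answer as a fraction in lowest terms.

Isla's mother's ABO genotype from AO × BO: 1/4 AB, 1/4 AO, 1/4 BO, 1/4 OO.
Crossing each possibility with the father OO and summing P(type A): 1/4·1/2 + 1/4·1/2 + 1/4·0 + 1/4·0 = 1/4.

1/4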